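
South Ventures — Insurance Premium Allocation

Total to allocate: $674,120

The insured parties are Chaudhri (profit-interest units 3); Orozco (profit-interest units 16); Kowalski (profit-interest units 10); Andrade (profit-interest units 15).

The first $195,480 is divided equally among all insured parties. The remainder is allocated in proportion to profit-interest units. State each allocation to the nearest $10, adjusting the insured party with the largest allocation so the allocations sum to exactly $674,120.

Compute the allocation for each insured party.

Chaudhri: $81,500; Orozco: $222,930; Kowalski: $157,650; Andrade: $212,040

$195,480 shared equally gives $48,870 per insured party.
Remainder $478,640 by profit-interest units (total 44): Chaudhri 32,634.55 → $32,630; Orozco 174,050.91 → $174,050; Kowalski 108,781.82 → $108,780; Andrade 163,172.73 → $163,170.
Rounding difference +$10 on remainder applied to Orozco.
Totals: Chaudhri $48,870 + $32,630 = $81,500; Orozco $48,870 + $174,060 = $222,930; Kowalski $48,870 + $108,780 = $157,650; Andrade $48,870 + $163,170 = $212,040.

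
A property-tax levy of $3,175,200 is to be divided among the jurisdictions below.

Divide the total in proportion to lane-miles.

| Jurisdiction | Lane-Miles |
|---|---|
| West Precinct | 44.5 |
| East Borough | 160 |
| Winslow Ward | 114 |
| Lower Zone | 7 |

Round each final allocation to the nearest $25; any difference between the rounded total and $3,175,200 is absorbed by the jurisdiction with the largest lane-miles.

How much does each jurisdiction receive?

Lane-miles total: 44.5 + 160 + 114 + 7 = 325.5.
Raw shares: West Precinct 434,090.32; East Borough 1,560,774.19; Winslow Ward 1,112,051.61; Lower Zone 68,283.87.
Rounded to nearest $25: West Precinct $434,100; East Borough $1,560,775; Winslow Ward $1,112,050; Lower Zone $68,275. Sum = $3,175,200.
Sum already equals the total — no adjustment.

West Precinct: $434,100 · East Borough: $1,560,775 · Winslow Ward: $1,112,050 · Lower Zone: $68,275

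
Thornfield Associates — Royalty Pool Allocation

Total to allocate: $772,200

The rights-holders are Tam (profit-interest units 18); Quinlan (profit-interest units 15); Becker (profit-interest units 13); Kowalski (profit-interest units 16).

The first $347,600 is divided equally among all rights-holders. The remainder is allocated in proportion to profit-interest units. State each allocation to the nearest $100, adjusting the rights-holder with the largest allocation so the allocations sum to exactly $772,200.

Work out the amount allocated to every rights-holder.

Tam: $210,200 | Quinlan: $189,600 | Becker: $175,900 | Kowalski: $196,500

First tranche $347,600 split equally: $86,900 each.
Remainder $424,600 by profit-interest units (total 62): Tam 123,270.97 → $123,300; Quinlan 102,725.81 → $102,700; Becker 89,029.03 → $89,000; Kowalski 109,574.19 → $109,600.
Totals: Tam $86,900 + $123,300 = $210,200; Quinlan $86,900 + $102,700 = $189,600; Becker $86,900 + $89,000 = $175,900; Kowalski $86,900 + $109,600 = $196,500.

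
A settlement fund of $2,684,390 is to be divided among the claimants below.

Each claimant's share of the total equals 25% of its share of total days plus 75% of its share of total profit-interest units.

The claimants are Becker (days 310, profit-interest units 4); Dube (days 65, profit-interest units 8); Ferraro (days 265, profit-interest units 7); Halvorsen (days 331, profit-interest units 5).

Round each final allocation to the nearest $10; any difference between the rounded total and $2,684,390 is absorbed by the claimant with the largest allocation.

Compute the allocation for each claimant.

Becker: $549,800 · Dube: $716,020 · Ferraro: $770,370 · Halvorsen: $648,200

Totals — days 971, profit-interest units 24.
Composite weights (25% days + 75% profit-interest units): Becker 0.2048; Dube 0.2667; Ferraro 0.2870; Halvorsen 0.2415.
Proportional shares: Becker 549,802.33; Dube 716,021.64; Ferraro 770,362.57; Halvorsen 648,203.47.
Rounded to nearest $10: Becker $549,800; Dube $716,020; Ferraro $770,360; Halvorsen $648,200. Sum = $2,684,380.
Difference $2,684,390 − $2,684,380 = +$10 applied to largest allocation (Ferraro): Ferraro becomes $770,370.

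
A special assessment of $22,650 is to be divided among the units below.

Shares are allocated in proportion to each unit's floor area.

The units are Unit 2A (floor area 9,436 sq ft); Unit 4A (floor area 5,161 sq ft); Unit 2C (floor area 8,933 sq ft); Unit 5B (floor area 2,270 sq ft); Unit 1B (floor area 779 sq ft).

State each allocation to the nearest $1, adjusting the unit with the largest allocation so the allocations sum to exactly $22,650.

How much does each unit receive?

Unit 2A: $8,042 | Unit 4A: $4,398 | Unit 2C: $7,612 | Unit 5B: $1,934 | Unit 1B: $664

Combined floor area = 26,579.
Proportional shares: Unit 2A 9,436/26,579 × $22,650 = 8,041.14; Unit 4A 5,161/26,579 × $22,650 = 4,398.08; Unit 2C 8,933/26,579 × $22,650 = 7,612.49; Unit 5B 2,270/26,579 × $22,650 = 1,934.44; Unit 1B 779/26,579 × $22,650 = 663.85.
After rounding ($1): Unit 2A $8,041; Unit 4A $4,398; Unit 2C $7,612; Unit 5B $1,934; Unit 1B $664. Sum = $22,649.
Difference $22,650 − $22,649 = +$1 applied to largest allocation (Unit 2A): Unit 2A becomes $8,042.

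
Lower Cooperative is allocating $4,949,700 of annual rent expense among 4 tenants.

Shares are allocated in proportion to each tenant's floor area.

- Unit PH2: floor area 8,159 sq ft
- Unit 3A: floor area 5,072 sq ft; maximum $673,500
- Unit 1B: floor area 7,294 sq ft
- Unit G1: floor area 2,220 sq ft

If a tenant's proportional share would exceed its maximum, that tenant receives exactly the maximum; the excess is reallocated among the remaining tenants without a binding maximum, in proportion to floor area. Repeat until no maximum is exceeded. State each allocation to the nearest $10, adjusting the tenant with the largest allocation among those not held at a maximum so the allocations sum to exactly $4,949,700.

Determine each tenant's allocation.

Unit PH2: $1,974,170; Unit 3A: $673,500; Unit 1B: $1,764,870; Unit G1: $537,160

Floor area total: 22,745.
Unconstrained shares: Unit PH2 1,775,537.58; Unit 3A 1,103,753.72; Unit 1B 1,587,298.83; Unit G1 483,109.87.
Held at cap: Unit 3A ($673,500); residual $4,276,200 reallocated over remaining floor area 17,673.
Remaining shares: Unit PH2 1,974,170.53 → $1,974,170; Unit 1B 1,764,873.13 → $1,764,870; Unit G1 537,156.34 → $537,160.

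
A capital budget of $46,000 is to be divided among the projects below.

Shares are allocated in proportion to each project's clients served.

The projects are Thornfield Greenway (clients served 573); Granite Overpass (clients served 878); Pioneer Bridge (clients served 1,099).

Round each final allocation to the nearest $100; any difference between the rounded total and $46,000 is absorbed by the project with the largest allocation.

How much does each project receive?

Thornfield Greenway: $10,300; Granite Overpass: $15,800; Pioneer Bridge: $19,900

Total clients served = 2,550.
Unrounded shares: Thornfield Greenway 573/2,550 × $46,000 = 10,336.47; Granite Overpass 878/2,550 × $46,000 = 15,838.43; Pioneer Bridge 1,099/2,550 × $46,000 = 19,825.10.
Rounded to nearest $100: Thornfield Greenway $10,300; Granite Overpass $15,800; Pioneer Bridge $19,800. Sum = $45,900.
Difference $46,000 − $45,900 = +$100 applied to largest allocation (Pioneer Bridge): Pioneer Bridge becomes $19,900.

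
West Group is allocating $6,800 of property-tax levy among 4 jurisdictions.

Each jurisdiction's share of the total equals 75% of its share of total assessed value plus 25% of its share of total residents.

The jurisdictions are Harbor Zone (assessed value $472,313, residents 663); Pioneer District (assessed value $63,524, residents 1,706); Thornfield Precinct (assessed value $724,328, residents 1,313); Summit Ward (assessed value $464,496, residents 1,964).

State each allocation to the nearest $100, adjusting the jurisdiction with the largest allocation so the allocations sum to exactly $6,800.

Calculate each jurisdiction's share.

Assessed value total 1,724,661; residents total 5,646.
Composite weights (75% assessed value + 25% residents): Harbor Zone 0.2348; Pioneer District 0.1032; Thornfield Precinct 0.3731; Summit Ward 0.2890.
Pro-rata amounts: Harbor Zone 1,596.31; Pioneer District 701.52; Thornfield Precinct 2,537.25; Summit Ward 1,964.92.
Rounded to nearest $100: Harbor Zone $1,600; Pioneer District $700; Thornfield Precinct $2,500; Summit Ward $2,000. Sum = $6,800.
Sum already equals the total — no adjustment.

Harbor Zone: $1,600; Pioneer District: $700; Thornfield Precinct: $2,500; Summit Ward: $2,000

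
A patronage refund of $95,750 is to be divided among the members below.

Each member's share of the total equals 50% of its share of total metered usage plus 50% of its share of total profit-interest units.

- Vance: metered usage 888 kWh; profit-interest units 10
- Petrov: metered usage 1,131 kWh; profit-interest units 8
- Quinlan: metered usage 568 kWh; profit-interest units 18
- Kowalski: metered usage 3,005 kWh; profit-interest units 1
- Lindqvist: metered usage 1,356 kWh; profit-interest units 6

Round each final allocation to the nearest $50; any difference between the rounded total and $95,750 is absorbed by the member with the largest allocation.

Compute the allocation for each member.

Metered usage total 6,948; profit-interest units total 43.
Combined weights (50% metered usage + 50% profit-interest units): Vance 0.1802; Petrov 0.1744; Quinlan 0.2502; Kowalski 0.2279; Lindqvist 0.1673.
Raw shares: Vance 17,252.46; Petrov 16,700.10; Quinlan 23,954.49; Kowalski 21,819.24; Lindqvist 16,023.71.
At nearest $50: Vance $17,250; Petrov $16,700; Quinlan $23,950; Kowalski $21,800; Lindqvist $16,000. Sum = $95,700.
Difference $95,750 − $95,700 = +$50 applied to largest allocation (Quinlan): Quinlan becomes $24,000.

Vance: $17,250 · Petrov: $16,700 · Quinlan: $24,000 · Kowalski: $21,800 · Lindqvist: $16,000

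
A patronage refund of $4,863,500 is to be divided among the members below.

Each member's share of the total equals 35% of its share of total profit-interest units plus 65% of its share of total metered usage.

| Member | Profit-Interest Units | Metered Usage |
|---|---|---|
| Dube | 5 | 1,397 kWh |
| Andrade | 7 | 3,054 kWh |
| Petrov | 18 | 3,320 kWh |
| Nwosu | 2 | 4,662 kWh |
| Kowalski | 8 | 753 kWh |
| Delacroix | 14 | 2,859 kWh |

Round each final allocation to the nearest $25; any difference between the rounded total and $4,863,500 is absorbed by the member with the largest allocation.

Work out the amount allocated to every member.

Profit-interest units total 54; metered usage total 16,045.
Composite weights (35% profit-interest units + 65% metered usage): Dube 0.0890; Andrade 0.1691; Petrov 0.2512; Nwosu 0.2018; Kowalski 0.0824; Delacroix 0.2066.
Unrounded shares: Dube 432,858.12; Andrade 822,374.84; Petrov 1,221,533.17; Nwosu 981,578.50; Kowalski 400,541.72; Delacroix 1,004,613.65.
At nearest $25: Dube $432,850; Andrade $822,375; Petrov $1,221,525; Nwosu $981,575; Kowalski $400,550; Delacroix $1,004,625. Sum = $4,863,500.
Sum already equals the total — no adjustment.

Dube: $432,850 | Andrade: $822,375 | Petrov: $1,221,525 | Nwosu: $981,575 | Kowalski: $400,550 | Delacroix: $1,004,625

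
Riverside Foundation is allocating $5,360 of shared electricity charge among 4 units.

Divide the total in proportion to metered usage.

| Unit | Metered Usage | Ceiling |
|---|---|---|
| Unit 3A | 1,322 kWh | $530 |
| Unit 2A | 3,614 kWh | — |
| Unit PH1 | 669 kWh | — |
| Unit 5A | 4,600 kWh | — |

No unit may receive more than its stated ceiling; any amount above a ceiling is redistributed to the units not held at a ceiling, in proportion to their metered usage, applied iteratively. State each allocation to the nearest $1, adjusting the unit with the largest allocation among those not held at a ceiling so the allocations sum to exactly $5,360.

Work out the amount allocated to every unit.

Unit 3A: $530 · Unit 2A: $1,965 · Unit PH1: $364 · Unit 5A: $2,501

Sum of metered usage: 10,205.
Unconstrained shares: Unit 3A 694.36; Unit 2A 1,898.19; Unit PH1 351.38; Unit 5A 2,416.07.
Capped: Unit 3A ($530); remaining pool $4,830 reallocated over remaining metered usage 8,883.
Shares after redistribution: Unit 2A 1,965.06 → $1,965; Unit PH1 363.76 → $364; Unit 5A 2,501.18 → $2,501.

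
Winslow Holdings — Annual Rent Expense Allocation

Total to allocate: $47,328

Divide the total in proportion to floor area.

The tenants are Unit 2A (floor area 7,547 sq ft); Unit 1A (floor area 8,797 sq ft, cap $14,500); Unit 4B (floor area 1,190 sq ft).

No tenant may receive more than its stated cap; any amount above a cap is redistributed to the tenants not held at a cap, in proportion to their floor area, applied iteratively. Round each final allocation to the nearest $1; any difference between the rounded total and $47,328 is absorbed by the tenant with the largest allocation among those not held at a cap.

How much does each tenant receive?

Sum of floor area: 17,534.
Pro-rata shares before constraints: Unit 2A 20,370.96; Unit 1A 23,744.98; Unit 4B 3,212.06.
Cap binds for Unit 1A ($14,500); remaining pool $32,828 reallocated over remaining floor area 8,737.
Shares after redistribution: Unit 2A 28,356.75 → $28,357; Unit 4B 4,471.25 → $4,471.

Unit 2A: $28,357 · Unit 1A: $14,500 · Unit 4B: $4,471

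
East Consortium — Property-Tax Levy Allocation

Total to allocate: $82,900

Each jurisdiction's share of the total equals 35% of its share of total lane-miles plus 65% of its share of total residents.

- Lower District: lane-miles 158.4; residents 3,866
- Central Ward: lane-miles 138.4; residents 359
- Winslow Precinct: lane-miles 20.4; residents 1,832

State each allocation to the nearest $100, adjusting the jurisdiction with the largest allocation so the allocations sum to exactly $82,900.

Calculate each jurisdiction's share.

Totals — lane-miles 317.2, residents 6,057.
Combined weights (35% lane-miles + 65% residents): Lower District 0.5897; Central Ward 0.1912; Winslow Precinct 0.2191.
Proportional shares: Lower District 48,882.37; Central Ward 15,853.54; Winslow Precinct 18,164.09.
After rounding ($100): Lower District $48,900; Central Ward $15,900; Winslow Precinct $18,200. Sum = $83,000.
Difference $82,900 − $83,000 = −$100 applied to largest allocation (Lower District): Lower District becomes $48,800.

Lower District: $48,800 · Central Ward: $15,900 · Winslow Precinct: $18,200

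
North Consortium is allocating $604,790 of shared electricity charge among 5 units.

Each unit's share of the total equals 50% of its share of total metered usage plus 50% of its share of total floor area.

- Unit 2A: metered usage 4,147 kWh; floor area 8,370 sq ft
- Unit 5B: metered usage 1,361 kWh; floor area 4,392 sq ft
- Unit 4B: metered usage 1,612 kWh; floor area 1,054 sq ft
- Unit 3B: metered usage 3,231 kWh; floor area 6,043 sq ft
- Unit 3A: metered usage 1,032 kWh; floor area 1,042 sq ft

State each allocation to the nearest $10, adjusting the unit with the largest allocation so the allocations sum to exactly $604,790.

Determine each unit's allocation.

Unit 2A: $231,270 | Unit 5B: $99,700 | Unit 4B: $58,070 | Unit 3B: $173,260 | Unit 3A: $42,490

Metered usage total 11,383; floor area total 20,901.
Combined weights (50% metered usage + 50% floor area): Unit 2A 0.3824; Unit 5B 0.1648; Unit 4B 0.0960; Unit 3B 0.2865; Unit 3A 0.0703.
Pro-rata amounts: Unit 2A 231,263.99; Unit 5B 99,698.95; Unit 4B 58,072.81; Unit 3B 173,263.04; Unit 3A 42,491.21.
Rounded to nearest $10: Unit 2A $231,260; Unit 5B $99,700; Unit 4B $58,070; Unit 3B $173,260; Unit 3A $42,490. Sum = $604,780.
Difference $604,790 − $604,780 = +$10 applied to largest allocation (Unit 2A): Unit 2A becomes $231,270.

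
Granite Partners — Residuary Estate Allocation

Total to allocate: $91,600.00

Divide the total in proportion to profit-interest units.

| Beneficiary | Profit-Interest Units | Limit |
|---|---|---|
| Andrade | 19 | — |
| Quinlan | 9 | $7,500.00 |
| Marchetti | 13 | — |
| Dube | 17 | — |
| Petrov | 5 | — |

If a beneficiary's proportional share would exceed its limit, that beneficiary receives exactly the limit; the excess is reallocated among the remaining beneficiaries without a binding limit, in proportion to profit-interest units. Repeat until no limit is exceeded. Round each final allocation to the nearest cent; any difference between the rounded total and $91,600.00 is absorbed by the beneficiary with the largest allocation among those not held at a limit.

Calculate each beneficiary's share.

Sum of profit-interest units: 63.
Pro-rata shares before constraints: Andrade 27,625.3968; Quinlan 13,085.7143; Marchetti 18,901.5873; Dube 24,717.4603; Petrov 7,269.8413.
Held at cap: Quinlan ($7,500.00); remaining pool $84,100.00 reallocated over remaining profit-interest units 54.
Redistributed shares: Andrade 29,590.7407 → $29,590.74; Marchetti 20,246.2963 → $20,246.30; Dube 26,475.9259 → $26,475.93; Petrov 7,787.0370 → $7,787.04.
Rounding difference −$0.01 applied to Andrade → $29,590.73.

Andrade: $29,590.73 | Quinlan: $7,500.00 | Marchetti: $20,246.30 | Dube: $26,475.93 | Petrov: $7,787.04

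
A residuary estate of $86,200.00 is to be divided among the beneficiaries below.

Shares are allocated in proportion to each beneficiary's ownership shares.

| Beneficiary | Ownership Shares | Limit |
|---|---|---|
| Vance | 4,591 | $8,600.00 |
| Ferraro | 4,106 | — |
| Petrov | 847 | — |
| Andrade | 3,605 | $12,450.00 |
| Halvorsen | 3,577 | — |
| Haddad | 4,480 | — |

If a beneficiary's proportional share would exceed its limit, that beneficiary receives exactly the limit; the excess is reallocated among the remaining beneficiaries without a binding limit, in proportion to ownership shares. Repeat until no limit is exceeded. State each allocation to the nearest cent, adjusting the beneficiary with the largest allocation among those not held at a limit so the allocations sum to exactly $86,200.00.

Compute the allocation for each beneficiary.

Vance: $8,600.00 | Ferraro: $20,561.56 | Petrov: $4,241.51 | Andrade: $12,450.00 | Halvorsen: $17,912.49 | Haddad: $22,434.44

Total ownership shares = 21,206.
Unconstrained shares: Vance 18,661.8976; Ferraro 16,690.4272; Petrov 3,442.9595; Andrade 14,653.9187; Halvorsen 14,540.1019; Haddad 18,210.6951.
Cap binds for Vance ($8,600.00), Andrade ($12,450.00); balance $65,150.00 reallocated over remaining ownership shares 13,010.
Remaining shares: Ferraro 20,561.5603 → $20,561.56; Petrov 4,241.5104 → $4,241.51; Halvorsen 17,912.4942 → $17,912.49; Haddad 22,434.43505 → $22,434.44.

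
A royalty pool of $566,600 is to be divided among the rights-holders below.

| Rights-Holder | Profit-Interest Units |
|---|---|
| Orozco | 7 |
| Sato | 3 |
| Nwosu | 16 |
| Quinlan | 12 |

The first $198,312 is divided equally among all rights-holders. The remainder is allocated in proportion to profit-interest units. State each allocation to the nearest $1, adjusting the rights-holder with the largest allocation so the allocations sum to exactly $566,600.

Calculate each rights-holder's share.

$198,312 shared equally gives $49,578 per rights-holder.
Remainder $368,288 by profit-interest units (total 38): Orozco 67,842.53 → $67,843; Sato 29,075.37 → $29,075; Nwosu 155,068.63 → $155,069; Quinlan 116,301.47 → $116,301.
Totals: Orozco $49,578 + $67,843 = $117,421; Sato $49,578 + $29,075 = $78,653; Nwosu $49,578 + $155,069 = $204,647; Quinlan $49,578 + $116,301 = $165,879.

Orozco: $117,421 · Sato: $78,653 · Nwosu: $204,647 · Quinlan: $165,879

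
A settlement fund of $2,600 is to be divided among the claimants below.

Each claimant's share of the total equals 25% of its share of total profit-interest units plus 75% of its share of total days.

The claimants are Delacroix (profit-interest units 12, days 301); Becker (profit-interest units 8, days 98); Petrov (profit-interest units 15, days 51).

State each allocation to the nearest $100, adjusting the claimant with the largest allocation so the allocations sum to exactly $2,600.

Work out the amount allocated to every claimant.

Totals — profit-interest units 35, days 450.
Combined weights (25% profit-interest units + 75% days): Delacroix 0.5874; Becker 0.2205; Petrov 0.1921.
Unrounded shares: Delacroix 1,527.19; Becker 573.24; Petrov 499.57.
Rounded to nearest $100: Delacroix $1,500; Becker $600; Petrov $500. Sum = $2,600.
No rounding difference to absorb.

Delacroix: $1,500; Becker: $600; Petrov: $500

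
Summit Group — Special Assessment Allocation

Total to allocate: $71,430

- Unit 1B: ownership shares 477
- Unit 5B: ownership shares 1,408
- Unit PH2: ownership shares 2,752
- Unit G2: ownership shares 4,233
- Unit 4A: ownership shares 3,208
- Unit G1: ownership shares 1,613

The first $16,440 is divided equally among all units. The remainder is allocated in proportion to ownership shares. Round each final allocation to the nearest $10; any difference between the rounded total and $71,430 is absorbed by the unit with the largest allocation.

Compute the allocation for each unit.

Unit 1B: $4,660 | Unit 5B: $8,400 | Unit PH2: $13,790 | Unit G2: $19,740 | Unit 4A: $15,620 | Unit G1: $9,220

Equal tier: $16,440 ÷ 6 = $2,740 apiece.
Remainder $54,990 by ownership shares (total 13,691): Unit 1B 1,915.87 → $1,920; Unit 5B 5,655.24 → $5,660; Unit PH2 11,053.43 → $11,050; Unit G2 17,001.87 → $17,000; Unit 4A 12,884.96 → $12,880; Unit G1 6,478.63 → $6,480.
Totals: Unit 1B $2,740 + $1,920 = $4,660; Unit 5B $2,740 + $5,660 = $8,400; Unit PH2 $2,740 + $11,050 = $13,790; Unit G2 $2,740 + $17,000 = $19,740; Unit 4A $2,740 + $12,880 = $15,620; Unit G1 $2,740 + $6,480 = $9,220.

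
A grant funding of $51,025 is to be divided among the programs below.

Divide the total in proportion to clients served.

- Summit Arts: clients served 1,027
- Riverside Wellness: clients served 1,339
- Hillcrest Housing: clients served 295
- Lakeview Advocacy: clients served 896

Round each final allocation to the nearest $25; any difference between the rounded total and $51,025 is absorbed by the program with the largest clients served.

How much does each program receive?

Summit Arts: $14,725 · Riverside Wellness: $19,225 · Hillcrest Housing: $4,225 · Lakeview Advocacy: $12,850

Sum of clients served: 1,027 + 1,339 + 295 + 896 = 3,557.
Proportional shares: Summit Arts 14,732.27; Riverside Wellness 19,207.89; Hillcrest Housing 4,231.76; Lakeview Advocacy 12,853.08.
At nearest $25: Summit Arts $14,725; Riverside Wellness $19,200; Hillcrest Housing $4,225; Lakeview Advocacy $12,850. Sum = $51,000.
Difference $51,025 − $51,000 = +$25 applied to largest clients served (Riverside Wellness): Riverside Wellness becomes $19,225.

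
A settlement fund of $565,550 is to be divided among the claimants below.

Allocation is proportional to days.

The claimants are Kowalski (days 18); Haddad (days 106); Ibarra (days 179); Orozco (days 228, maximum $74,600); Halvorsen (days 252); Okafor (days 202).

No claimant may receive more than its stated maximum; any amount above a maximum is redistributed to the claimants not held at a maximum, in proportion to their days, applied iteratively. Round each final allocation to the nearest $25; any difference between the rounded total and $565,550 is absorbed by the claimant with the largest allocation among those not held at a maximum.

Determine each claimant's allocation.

Kowalski: $11,675 · Haddad: $68,750 · Ibarra: $116,100 · Orozco: $74,600 · Halvorsen: $163,425 · Okafor: $131,000

Total days = 985.
Proportional shares (ignoring caps): Kowalski 10,334.92; Haddad 60,861.22; Ibarra 102,775.08; Orozco 130,909.04; Halvorsen 144,688.93; Okafor 115,980.81.
Cap binds for Orozco ($74,600); remaining pool $490,950 reallocated over remaining days 757.
Shares after redistribution: Kowalski 11,673.84 → $11,675; Haddad 68,745.97 → $68,750; Ibarra 116,089.89 → $116,100; Halvorsen 163,433.82 → $163,425; Okafor 131,006.47 → $131,000.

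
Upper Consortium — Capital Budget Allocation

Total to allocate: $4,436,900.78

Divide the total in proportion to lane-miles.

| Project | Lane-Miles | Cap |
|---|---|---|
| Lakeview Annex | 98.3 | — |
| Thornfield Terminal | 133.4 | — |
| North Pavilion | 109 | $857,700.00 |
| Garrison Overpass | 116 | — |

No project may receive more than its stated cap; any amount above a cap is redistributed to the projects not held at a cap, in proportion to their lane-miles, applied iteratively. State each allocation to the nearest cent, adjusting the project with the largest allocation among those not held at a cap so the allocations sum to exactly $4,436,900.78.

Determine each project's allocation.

Lakeview Annex: $1,011,893.69 · Thornfield Terminal: $1,373,210.77 · North Pavilion: $857,700.00 · Garrison Overpass: $1,194,096.32

Combined lane-miles = 456.7.
Proportional shares (ignoring caps): Lakeview Annex 954,997.4747; Thornfield Terminal 1,295,998.6075; North Pavilion 1,058,949.3869; Garrison Overpass 1,126,955.3109.
Capped: North Pavilion ($857,700.00); residual $3,579,200.78 reallocated over remaining lane-miles 347.7.
Redistributed shares: Lakeview Annex 1,011,893.6919 → $1,011,893.69; Thornfield Terminal 1,373,210.7681 → $1,373,210.77; Garrison Overpass 1,194,096.3200 → $1,194,096.32.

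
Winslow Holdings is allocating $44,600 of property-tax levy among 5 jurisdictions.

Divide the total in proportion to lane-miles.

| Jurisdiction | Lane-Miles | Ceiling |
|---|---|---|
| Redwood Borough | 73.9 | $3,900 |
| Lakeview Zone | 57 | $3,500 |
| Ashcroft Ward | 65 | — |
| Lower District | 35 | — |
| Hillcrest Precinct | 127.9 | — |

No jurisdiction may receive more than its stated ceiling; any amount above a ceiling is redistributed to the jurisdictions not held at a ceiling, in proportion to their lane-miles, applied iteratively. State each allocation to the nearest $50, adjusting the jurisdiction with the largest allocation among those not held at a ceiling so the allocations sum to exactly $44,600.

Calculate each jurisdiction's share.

Redwood Borough: $3,900 | Lakeview Zone: $3,500 | Ashcroft Ward: $10,600 | Lower District: $5,700 | Hillcrest Precinct: $20,900

Combined lane-miles = 358.8.
Proportional shares (ignoring caps): Redwood Borough 9,186.01; Lakeview Zone 7,085.28; Ashcroft Ward 8,079.71; Lower District 4,350.61; Hillcrest Precinct 15,898.38.
Held at cap: Redwood Borough ($3,900), Lakeview Zone ($3,500); residual $37,200 reallocated over remaining lane-miles 227.9.
Remaining shares: Ashcroft Ward 10,609.92 → $10,600; Lower District 5,713.03 → $5,700; Hillcrest Precinct 20,877.05 → $20,900.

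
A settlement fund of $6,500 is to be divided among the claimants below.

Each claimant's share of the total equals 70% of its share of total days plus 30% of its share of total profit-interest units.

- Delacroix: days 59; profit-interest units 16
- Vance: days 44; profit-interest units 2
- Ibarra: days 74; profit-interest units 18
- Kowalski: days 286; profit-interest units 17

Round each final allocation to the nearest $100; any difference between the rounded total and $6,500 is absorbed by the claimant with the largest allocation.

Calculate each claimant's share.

Delacroix: $1,200 · Vance: $500 · Ibarra: $1,400 · Kowalski: $3,400

Totals — days 463, profit-interest units 53.
Composite weights (70% days + 30% profit-interest units): Delacroix 0.1798; Vance 0.0778; Ibarra 0.2138; Kowalski 0.5286.
Raw shares: Delacroix 1,168.48; Vance 505.98; Ibarra 1,389.48; Kowalski 3,436.05.
Rounded to nearest $100: Delacroix $1,200; Vance $500; Ibarra $1,400; Kowalski $3,400. Sum = $6,500.
Rounded total matches; no reconciliation needed.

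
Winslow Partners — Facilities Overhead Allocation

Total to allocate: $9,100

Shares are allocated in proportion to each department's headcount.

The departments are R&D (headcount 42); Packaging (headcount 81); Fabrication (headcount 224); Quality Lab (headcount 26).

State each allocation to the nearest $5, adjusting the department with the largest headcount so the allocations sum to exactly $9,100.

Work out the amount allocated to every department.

R&D: $1,025 | Packaging: $1,975 | Fabrication: $5,465 | Quality Lab: $635

Combined headcount = 42 + 81 + 224 + 26 = 373.
Proportional shares: R&D 1,024.66; Packaging 1,976.14; Fabrication 5,464.88; Quality Lab 634.32.
Rounded to nearest $5: R&D $1,025; Packaging $1,975; Fabrication $5,465; Quality Lab $635. Sum = $9,100.
No rounding difference to absorb.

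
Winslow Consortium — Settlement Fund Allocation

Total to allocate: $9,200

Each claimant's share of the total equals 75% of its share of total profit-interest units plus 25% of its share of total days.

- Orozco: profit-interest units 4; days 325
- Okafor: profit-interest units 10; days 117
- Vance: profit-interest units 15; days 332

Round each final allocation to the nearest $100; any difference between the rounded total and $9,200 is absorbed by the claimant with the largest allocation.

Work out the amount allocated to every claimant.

Orozco: $1,900 · Okafor: $2,700 · Vance: $4,600

Totals — profit-interest units 29, days 774.
Blended shares (75% profit-interest units + 25% days): Orozco 0.2084; Okafor 0.2964; Vance 0.4952.
Pro-rata amounts: Orozco 1,917.49; Okafor 2,726.98; Vance 4,555.53.
After rounding ($100): Orozco $1,900; Okafor $2,700; Vance $4,600. Sum = $9,200.
Sum already equals the total — no adjustment.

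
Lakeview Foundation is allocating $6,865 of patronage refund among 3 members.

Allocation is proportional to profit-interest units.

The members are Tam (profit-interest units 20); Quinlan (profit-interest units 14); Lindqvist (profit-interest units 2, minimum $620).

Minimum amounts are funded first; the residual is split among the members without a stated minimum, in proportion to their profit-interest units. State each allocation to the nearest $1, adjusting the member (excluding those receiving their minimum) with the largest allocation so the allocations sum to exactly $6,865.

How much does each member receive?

Fund the minimums — Lindqvist $620. Residual $6,245.
Residual split over remaining profit-interest units 34: Tam 3,673.53 → $3,674; Quinlan 2,571.47 → $2,571.

Tam: $3,674 | Quinlan: $2,571 | Lindqvist: $620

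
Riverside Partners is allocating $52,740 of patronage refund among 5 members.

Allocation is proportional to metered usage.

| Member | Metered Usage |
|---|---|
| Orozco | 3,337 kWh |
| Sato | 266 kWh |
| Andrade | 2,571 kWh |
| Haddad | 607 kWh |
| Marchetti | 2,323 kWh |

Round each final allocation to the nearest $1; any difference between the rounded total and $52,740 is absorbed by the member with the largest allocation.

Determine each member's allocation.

Combined metered usage = 9,104.
Proportional shares: Orozco 3,337/9,104 × $52,740 = 19,331.43; Sato 266/9,104 × $52,740 = 1,540.95; Andrade 2,571/9,104 × $52,740 = 14,893.95; Haddad 607/9,104 × $52,740 = 3,516.39; Marchetti 2,323/9,104 × $52,740 = 13,457.27.
After rounding ($1): Orozco $19,331; Sato $1,541; Andrade $14,894; Haddad $3,516; Marchetti $13,457. Sum = $52,739.
Difference $52,740 − $52,739 = +$1 applied to largest allocation (Orozco): Orozco becomes $19,332.

Orozco: $19,332 | Sato: $1,541 | Andrade: $14,894 | Haddad: $3,516 | Marchetti: $13,457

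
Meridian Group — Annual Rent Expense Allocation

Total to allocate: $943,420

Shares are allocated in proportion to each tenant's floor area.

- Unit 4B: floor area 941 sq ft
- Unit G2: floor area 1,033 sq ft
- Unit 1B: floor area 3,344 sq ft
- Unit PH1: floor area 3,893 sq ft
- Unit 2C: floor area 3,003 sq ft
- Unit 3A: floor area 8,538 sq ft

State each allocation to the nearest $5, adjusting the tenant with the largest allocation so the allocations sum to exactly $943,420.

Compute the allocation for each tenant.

Unit 4B: $42,780; Unit G2: $46,960; Unit 1B: $152,025; Unit PH1: $176,980; Unit 2C: $136,520; Unit 3A: $388,155

Floor area total: 20,752.
Unrounded shares: Unit 4B 941/20,752 × $943,420 = 42,779.41; Unit G2 1,033/20,752 × $943,420 = 46,961.88; Unit 1B 3,344/20,752 × $943,420 = 152,023.73; Unit PH1 3,893/20,752 × $943,420 = 176,982.17; Unit 2C 3,003/20,752 × $943,420 = 136,521.31; Unit 3A 8,538/20,752 × $943,420 = 388,151.50.
After rounding ($5): Unit 4B $42,780; Unit G2 $46,960; Unit 1B $152,025; Unit PH1 $176,980; Unit 2C $136,520; Unit 3A $388,150. Sum = $943,415.
Difference $943,420 − $943,415 = +$5 applied to largest allocation (Unit 3A): Unit 3A becomes $388,155.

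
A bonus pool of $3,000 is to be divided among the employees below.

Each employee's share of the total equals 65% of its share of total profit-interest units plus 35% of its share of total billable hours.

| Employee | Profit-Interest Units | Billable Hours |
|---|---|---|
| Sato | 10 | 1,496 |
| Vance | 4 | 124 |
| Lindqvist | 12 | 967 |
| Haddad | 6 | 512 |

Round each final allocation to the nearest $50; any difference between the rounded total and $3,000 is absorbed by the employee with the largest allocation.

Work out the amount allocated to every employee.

Profit-interest units total 32; billable hours total 3,099.
Blended shares (65% profit-interest units + 35% billable hours): Sato 0.3721; Vance 0.0953; Lindqvist 0.3530; Haddad 0.1797.
Pro-rata amounts: Sato 1,116.25; Vance 285.76; Lindqvist 1,058.89; Haddad 539.10.
After rounding ($50): Sato $1,100; Vance $300; Lindqvist $1,050; Haddad $550. Sum = $3,000.
Sum already equals the total — no adjustment.

Sato: $1,100 | Vance: $300 | Lindqvist: $1,050 | Haddad: $550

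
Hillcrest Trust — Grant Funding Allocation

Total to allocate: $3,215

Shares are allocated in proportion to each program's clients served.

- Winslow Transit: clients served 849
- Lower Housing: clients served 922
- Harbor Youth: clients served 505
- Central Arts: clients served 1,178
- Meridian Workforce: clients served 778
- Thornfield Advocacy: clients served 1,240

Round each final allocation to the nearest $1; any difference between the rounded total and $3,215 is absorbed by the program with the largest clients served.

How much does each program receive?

Total clients served = 5,472.
Proportional shares: Winslow Transit 849/5,472 × $3,215 = 498.82; Lower Housing 922/5,472 × $3,215 = 541.71; Harbor Youth 505/5,472 × $3,215 = 296.71; Central Arts 1,178/5,472 × $3,215 = 692.12; Meridian Workforce 778/5,472 × $3,215 = 457.10; Thornfield Advocacy 1,240/5,472 × $3,215 = 728.55.
After rounding ($1): Winslow Transit $499; Lower Housing $542; Harbor Youth $297; Central Arts $692; Meridian Workforce $457; Thornfield Advocacy $729. Sum = $3,216.
Difference $3,215 − $3,216 = −$1 applied to largest clients served (Thornfield Advocacy): Thornfield Advocacy becomes $728.

Winslow Transit: $499 · Lower Housing: $542 · Harbor Youth: $297 · Central Arts: $692 · Meridian Workforce: $457 · Thornfield Advocacy: $728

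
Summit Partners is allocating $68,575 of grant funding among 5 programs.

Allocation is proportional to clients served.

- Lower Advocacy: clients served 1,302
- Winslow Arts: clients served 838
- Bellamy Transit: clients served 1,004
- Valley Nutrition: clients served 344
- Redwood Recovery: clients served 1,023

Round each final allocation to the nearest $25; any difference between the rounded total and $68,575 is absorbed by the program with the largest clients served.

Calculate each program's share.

Sum of clients served: 4,511.
Raw shares: Lower Advocacy 1,302/4,511 × $68,575 = 19,792.65; Winslow Arts 838/4,511 × $68,575 = 12,739.05; Bellamy Transit 1,004/4,511 × $68,575 = 15,262.54; Valley Nutrition 344/4,511 × $68,575 = 5,229.39; Redwood Recovery 1,023/4,511 × $68,575 = 15,551.37.
At nearest $25: Lower Advocacy $19,800; Winslow Arts $12,750; Bellamy Transit $15,275; Valley Nutrition $5,225; Redwood Recovery $15,550. Sum = $68,600.
Difference $68,575 − $68,600 = −$25 applied to largest clients served (Lower Advocacy): Lower Advocacy becomes $19,775.

Lower Advocacy: $19,775 · Winslow Arts: $12,750 · Bellamy Transit: $15,275 · Valley Nutrition: $5,225 · Redwood Recovery: $15,550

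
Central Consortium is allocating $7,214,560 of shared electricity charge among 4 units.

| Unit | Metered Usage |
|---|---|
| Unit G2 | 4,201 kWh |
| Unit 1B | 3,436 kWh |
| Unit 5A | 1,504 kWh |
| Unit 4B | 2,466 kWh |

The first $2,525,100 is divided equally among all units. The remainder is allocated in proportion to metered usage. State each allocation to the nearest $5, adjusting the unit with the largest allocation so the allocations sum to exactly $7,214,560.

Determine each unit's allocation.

$2,525,100 shared equally gives $631,275 per unit.
Remainder $4,689,460 by metered usage (total 11,607): Unit G2 1,697,287.97 → $1,697,290; Unit 1B 1,388,212.68 → $1,388,215; Unit 5A 607,646.06 → $607,645; Unit 4B 996,313.29 → $996,315.
Rounding difference −$5 on remainder applied to Unit G2.
Totals: Unit G2 $631,275 + $1,697,285 = $2,328,560; Unit 1B $631,275 + $1,388,215 = $2,019,490; Unit 5A $631,275 + $607,645 = $1,238,920; Unit 4B $631,275 + $996,315 = $1,627,590.

Unit G2: $2,328,560 · Unit 1B: $2,019,490 · Unit 5A: $1,238,920 · Unit 4B: $1,627,590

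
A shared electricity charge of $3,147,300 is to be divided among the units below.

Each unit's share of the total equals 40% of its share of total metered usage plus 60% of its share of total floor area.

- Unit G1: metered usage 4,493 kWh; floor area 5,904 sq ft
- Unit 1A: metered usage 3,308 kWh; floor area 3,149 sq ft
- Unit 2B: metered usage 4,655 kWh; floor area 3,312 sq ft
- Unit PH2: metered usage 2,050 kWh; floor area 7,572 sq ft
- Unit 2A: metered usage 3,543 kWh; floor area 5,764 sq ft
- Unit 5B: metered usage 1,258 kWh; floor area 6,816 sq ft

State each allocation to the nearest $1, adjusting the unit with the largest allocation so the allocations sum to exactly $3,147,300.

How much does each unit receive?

Totals — metered usage 19,307, floor area 32,517.
Combined weights (40% metered usage + 60% floor area): Unit G1 0.2020; Unit 1A 0.1266; Unit 2B 0.1576; Unit PH2 0.1822; Unit 2A 0.1798; Unit 5B 0.1518.
Raw shares: Unit G1 635,834.38; Unit 1A 398,573.19; Unit 2B 495,870.82; Unit PH2 573,404.47; Unit 2A 565,758.97; Unit 5B 477,858.16.
Rounded to nearest $1: Unit G1 $635,834; Unit 1A $398,573; Unit 2B $495,871; Unit PH2 $573,404; Unit 2A $565,759; Unit 5B $477,858. Sum = $3,147,299.
Difference $3,147,300 − $3,147,299 = +$1 applied to largest allocation (Unit G1): Unit G1 becomes $635,835.

Unit G1: $635,835 | Unit 1A: $398,573 | Unit 2B: $495,871 | Unit PH2: $573,404 | Unit 2A: $565,759 | Unit 5B: $477,858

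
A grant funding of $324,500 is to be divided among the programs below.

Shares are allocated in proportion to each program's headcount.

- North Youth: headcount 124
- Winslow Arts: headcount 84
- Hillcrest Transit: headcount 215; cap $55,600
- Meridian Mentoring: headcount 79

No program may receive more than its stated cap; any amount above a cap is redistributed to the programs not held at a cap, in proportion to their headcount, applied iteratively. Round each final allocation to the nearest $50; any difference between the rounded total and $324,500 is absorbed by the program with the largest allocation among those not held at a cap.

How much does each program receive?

Total headcount = 502.
Pro-rata shares before constraints: North Youth 80,155.38; Winslow Arts 54,298.80; Hillcrest Transit 138,979.08; Meridian Mentoring 51,066.73.
Held at cap: Hillcrest Transit ($55,600); remaining pool $268,900 reallocated over remaining headcount 287.
Redistributed shares: North Youth 116,179.79 → $116,200; Winslow Arts 78,702.44 → $78,700; Meridian Mentoring 74,017.77 → $74,000.

North Youth: $116,200 | Winslow Arts: $78,700 | Hillcrest Transit: $55,600 | Meridian Mentoring: $74,000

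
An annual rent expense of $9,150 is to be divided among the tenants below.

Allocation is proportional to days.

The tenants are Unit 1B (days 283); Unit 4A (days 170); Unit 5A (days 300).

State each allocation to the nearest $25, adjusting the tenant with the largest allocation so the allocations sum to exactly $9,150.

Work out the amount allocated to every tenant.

Unit 1B: $3,450 | Unit 4A: $2,075 | Unit 5A: $3,625

Days total: 753.
Proportional shares: Unit 1B 283/753 × $9,150 = 3,438.84; Unit 4A 170/753 × $9,150 = 2,065.74; Unit 5A 300/753 × $9,150 = 3,645.42.
Rounded to nearest $25: Unit 1B $3,450; Unit 4A $2,075; Unit 5A $3,650. Sum = $9,175.
Difference $9,150 − $9,175 = −$25 applied to largest allocation (Unit 5A): Unit 5A becomes $3,625.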